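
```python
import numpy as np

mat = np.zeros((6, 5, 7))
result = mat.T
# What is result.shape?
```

(7, 5, 6)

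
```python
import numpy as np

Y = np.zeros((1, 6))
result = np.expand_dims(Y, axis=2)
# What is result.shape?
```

(1, 6, 1)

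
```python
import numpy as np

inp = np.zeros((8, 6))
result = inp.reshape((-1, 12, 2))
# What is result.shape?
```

(2, 12, 2)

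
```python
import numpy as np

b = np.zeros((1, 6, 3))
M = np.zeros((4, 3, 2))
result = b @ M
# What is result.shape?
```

(4, 6, 2)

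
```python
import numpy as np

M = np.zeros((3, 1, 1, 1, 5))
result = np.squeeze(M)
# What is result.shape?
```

(3, 5)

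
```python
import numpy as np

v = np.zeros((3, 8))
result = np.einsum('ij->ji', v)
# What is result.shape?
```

(8, 3)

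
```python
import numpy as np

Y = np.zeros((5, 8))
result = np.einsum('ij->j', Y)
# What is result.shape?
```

(8,)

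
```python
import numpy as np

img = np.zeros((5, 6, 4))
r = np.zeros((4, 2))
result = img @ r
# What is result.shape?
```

(5, 6, 2)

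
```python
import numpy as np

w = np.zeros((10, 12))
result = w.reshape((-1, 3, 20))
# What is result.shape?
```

(2, 3, 20)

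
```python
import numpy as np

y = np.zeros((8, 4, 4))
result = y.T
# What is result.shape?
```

(4, 4, 8)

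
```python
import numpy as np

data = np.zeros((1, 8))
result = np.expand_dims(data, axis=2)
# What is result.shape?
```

(1, 8, 1)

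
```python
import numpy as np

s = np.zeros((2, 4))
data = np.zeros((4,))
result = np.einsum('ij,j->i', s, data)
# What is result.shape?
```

(2,)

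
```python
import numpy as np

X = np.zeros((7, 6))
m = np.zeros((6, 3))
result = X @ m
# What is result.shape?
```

(7, 3)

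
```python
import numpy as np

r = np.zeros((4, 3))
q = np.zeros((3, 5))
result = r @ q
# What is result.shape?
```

(4, 5)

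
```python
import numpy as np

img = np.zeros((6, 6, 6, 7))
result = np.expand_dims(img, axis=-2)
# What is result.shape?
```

(6, 6, 6, 1, 7)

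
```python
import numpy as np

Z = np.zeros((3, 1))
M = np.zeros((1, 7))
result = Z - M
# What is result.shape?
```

(3, 7)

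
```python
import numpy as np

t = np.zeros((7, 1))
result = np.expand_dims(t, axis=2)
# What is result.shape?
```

(7, 1, 1)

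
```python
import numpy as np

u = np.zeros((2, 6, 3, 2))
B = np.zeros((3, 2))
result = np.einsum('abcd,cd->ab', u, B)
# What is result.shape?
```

(2, 6)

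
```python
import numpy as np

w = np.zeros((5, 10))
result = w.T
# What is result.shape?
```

(10, 5)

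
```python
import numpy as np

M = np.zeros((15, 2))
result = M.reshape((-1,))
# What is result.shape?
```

(30,)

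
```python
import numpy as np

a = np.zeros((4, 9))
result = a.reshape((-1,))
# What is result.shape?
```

(36,)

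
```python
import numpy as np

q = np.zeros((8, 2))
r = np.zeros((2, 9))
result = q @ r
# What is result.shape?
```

(8, 9)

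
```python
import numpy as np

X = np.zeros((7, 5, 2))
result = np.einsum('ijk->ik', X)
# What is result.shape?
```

(7, 2)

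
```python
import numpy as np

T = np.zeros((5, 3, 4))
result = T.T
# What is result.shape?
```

(4, 3, 5)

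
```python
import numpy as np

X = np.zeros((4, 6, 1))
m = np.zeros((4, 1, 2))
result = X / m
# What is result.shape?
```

(4, 6, 2)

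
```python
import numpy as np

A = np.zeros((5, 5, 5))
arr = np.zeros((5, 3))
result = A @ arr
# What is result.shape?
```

(5, 5, 3)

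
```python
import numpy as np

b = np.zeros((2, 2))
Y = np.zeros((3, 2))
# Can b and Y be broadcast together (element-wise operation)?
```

No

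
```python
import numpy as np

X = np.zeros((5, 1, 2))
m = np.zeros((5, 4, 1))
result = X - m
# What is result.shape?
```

(5, 4, 2)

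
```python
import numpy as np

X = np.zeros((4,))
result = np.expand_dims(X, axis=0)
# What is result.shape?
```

(1, 4)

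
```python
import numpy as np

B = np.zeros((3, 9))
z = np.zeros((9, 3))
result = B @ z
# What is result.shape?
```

(3, 3)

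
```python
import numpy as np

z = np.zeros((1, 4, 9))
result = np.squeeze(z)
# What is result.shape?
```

(4, 9)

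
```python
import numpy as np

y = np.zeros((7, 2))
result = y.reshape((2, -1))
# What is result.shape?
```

(2, 7)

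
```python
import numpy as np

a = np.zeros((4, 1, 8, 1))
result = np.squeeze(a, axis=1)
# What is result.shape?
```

(4, 8, 1)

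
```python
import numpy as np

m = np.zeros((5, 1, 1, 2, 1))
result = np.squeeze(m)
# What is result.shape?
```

(5, 2)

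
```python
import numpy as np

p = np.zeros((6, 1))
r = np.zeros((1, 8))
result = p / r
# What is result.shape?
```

(6, 8)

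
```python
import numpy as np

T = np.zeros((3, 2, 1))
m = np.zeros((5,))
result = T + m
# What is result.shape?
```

(3, 2, 5)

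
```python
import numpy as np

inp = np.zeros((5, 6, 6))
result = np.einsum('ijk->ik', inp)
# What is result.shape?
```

(5, 6)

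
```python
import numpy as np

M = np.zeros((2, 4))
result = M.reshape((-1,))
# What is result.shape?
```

(8,)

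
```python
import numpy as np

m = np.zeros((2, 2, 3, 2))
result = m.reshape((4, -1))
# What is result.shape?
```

(4, 6)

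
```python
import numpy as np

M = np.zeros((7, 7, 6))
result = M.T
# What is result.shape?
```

(6, 7, 7)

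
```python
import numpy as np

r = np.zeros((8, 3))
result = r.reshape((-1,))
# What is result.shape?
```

(24,)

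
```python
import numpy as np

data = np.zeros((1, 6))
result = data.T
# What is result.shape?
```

(6, 1)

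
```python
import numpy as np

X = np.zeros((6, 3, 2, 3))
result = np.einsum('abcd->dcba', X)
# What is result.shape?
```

(3, 2, 3, 6)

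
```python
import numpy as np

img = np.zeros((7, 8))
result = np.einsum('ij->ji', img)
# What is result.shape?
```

(8, 7)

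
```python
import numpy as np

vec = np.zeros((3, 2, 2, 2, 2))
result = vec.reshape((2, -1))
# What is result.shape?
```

(2, 24)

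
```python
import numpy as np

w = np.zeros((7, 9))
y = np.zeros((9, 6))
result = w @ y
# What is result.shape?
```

(7, 6)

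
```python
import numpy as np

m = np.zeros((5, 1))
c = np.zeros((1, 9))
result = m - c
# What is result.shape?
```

(5, 9)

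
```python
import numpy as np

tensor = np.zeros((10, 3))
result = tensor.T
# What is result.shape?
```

(3, 10)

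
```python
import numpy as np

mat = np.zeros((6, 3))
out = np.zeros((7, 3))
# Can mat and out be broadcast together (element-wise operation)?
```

No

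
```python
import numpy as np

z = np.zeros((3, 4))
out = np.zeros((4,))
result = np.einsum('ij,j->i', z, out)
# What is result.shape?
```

(3,)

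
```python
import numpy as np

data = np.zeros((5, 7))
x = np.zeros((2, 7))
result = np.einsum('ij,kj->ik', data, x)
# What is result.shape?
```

(5, 2)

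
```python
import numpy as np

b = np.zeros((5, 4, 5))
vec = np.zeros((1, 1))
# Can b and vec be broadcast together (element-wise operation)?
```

Yes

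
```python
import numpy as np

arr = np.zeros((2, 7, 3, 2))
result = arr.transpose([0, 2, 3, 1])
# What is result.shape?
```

(2, 3, 2, 7)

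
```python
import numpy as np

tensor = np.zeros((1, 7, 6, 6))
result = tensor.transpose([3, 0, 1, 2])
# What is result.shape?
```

(6, 1, 7, 6)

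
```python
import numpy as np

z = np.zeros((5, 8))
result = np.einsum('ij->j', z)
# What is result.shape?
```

(8,)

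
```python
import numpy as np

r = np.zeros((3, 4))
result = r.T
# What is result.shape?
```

(4, 3)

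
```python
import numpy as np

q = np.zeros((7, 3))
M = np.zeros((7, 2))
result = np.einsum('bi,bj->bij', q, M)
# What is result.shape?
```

(7, 3, 2)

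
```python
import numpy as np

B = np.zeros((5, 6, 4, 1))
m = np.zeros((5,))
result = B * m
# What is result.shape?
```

(5, 6, 4, 5)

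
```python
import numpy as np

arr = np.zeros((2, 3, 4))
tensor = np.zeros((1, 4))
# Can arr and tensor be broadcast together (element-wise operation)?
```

Yes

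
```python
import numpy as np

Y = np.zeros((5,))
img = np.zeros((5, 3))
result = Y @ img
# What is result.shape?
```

(3,)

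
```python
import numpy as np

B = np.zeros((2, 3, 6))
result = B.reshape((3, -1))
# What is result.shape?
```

(3, 12)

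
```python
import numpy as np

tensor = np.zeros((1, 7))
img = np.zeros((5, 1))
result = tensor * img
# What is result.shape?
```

(5, 7)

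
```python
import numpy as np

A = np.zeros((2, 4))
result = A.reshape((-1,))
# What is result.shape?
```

(8,)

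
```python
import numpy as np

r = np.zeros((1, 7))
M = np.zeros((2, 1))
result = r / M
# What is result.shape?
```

(2, 7)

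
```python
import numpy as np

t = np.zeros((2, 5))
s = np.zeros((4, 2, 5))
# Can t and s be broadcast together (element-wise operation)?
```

Yes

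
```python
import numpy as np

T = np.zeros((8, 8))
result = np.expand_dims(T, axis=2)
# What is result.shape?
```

(8, 8, 1)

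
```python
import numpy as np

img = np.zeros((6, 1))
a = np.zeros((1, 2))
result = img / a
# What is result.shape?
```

(6, 2)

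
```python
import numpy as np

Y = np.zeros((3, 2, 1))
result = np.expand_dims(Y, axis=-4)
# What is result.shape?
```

(1, 3, 2, 1)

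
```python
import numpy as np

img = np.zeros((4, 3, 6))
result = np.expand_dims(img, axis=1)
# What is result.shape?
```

(4, 1, 3, 6)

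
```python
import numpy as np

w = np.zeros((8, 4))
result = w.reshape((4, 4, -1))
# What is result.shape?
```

(4, 4, 2)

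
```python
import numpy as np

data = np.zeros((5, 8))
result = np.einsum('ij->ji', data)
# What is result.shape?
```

(8, 5)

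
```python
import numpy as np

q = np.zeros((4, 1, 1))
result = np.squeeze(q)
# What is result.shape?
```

(4,)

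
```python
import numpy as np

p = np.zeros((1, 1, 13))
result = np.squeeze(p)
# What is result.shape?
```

(13,)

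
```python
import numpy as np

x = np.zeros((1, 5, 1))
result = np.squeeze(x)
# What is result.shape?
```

(5,)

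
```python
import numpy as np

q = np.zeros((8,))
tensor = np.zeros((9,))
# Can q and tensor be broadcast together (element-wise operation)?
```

No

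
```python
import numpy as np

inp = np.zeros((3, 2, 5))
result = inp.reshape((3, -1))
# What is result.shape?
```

(3, 10)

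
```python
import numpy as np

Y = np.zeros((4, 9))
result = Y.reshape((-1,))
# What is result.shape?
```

(36,)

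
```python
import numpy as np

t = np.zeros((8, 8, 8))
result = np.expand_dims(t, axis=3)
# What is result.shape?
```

(8, 8, 8, 1)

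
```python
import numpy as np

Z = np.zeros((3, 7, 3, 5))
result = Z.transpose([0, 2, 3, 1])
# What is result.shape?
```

(3, 3, 5, 7)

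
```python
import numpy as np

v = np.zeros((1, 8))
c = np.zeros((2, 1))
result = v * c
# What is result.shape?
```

(2, 8)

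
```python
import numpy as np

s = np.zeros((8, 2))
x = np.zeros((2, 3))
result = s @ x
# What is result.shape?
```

(8, 3)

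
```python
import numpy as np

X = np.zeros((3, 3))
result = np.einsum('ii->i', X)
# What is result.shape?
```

(3,)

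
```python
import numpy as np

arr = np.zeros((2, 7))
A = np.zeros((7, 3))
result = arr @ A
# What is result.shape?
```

(2, 3)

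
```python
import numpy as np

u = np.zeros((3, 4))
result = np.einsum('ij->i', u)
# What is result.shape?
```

(3,)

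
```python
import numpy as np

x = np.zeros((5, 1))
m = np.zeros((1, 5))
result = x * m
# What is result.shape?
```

(5, 5)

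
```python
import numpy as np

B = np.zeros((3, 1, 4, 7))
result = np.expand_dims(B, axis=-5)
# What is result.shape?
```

(1, 3, 1, 4, 7)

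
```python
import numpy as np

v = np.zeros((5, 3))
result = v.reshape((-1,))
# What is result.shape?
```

(15,)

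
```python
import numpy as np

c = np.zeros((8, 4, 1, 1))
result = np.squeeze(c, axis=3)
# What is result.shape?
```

(8, 4, 1)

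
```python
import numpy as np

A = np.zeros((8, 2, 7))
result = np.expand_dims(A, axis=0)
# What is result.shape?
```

(1, 8, 2, 7)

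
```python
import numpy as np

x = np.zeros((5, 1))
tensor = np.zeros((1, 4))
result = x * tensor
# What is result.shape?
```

(5, 4)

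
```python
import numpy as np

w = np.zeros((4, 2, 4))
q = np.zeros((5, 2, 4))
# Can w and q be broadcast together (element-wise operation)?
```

No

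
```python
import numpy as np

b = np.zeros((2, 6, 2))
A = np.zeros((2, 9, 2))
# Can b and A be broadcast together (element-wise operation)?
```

No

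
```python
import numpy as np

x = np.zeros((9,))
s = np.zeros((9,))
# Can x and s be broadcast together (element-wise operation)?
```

Yes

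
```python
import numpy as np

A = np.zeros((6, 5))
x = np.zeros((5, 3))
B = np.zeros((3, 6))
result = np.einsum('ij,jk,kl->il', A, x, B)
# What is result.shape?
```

(6, 6)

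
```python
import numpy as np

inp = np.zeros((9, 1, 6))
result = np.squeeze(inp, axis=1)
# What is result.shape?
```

(9, 6)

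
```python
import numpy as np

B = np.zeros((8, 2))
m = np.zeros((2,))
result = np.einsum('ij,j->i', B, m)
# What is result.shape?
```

(8,)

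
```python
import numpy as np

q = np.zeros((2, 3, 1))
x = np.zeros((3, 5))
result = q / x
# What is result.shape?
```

(2, 3, 5)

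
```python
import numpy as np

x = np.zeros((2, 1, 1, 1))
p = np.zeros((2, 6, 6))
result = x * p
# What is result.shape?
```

(2, 2, 6, 6)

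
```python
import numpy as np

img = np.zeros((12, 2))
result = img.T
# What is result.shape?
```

(2, 12)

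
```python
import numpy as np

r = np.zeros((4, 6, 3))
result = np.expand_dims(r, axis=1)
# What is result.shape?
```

(4, 1, 6, 3)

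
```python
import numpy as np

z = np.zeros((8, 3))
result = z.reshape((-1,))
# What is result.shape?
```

(24,)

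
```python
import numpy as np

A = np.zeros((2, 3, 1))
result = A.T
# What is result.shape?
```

(1, 3, 2)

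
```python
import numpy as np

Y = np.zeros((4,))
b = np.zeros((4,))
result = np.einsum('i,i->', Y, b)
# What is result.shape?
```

()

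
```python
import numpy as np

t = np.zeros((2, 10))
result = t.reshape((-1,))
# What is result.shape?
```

(20,)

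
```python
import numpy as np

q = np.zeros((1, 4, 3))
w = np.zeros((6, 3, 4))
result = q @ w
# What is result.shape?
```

(6, 4, 4)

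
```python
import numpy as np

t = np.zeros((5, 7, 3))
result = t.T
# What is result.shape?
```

(3, 7, 5)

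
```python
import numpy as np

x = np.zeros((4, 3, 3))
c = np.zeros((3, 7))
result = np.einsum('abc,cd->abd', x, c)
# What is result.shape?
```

(4, 3, 7)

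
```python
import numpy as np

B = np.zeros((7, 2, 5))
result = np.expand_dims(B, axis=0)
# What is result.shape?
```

(1, 7, 2, 5)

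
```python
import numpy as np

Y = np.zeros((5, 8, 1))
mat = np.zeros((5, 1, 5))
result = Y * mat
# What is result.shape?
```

(5, 8, 5)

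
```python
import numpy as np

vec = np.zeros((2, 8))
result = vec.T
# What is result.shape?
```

(8, 2)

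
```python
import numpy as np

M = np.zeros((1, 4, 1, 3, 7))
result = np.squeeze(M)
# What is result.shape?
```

(4, 3, 7)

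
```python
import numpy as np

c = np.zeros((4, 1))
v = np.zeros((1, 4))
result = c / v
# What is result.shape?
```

(4, 4)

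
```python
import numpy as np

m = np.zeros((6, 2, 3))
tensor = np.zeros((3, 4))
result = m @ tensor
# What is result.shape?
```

(6, 2, 4)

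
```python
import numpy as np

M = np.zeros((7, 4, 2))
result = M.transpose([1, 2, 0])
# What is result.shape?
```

(4, 2, 7)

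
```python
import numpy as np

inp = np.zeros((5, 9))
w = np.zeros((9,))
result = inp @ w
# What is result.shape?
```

(5,)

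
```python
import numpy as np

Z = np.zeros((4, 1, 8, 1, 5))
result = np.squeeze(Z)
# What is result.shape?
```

(4, 8, 5)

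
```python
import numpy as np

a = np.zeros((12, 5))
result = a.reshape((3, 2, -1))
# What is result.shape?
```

(3, 2, 10)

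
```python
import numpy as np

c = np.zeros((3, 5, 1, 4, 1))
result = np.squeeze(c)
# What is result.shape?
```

(3, 5, 4)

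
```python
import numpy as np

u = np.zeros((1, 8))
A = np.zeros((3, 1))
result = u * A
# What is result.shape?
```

(3, 8)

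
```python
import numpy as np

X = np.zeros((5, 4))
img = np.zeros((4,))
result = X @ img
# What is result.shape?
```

(5,)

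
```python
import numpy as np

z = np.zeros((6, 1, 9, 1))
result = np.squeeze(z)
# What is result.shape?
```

(6, 9)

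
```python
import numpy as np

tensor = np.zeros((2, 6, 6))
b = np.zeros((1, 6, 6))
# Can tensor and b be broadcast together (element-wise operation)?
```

Yes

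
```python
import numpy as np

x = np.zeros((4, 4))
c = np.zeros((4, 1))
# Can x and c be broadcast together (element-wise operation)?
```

Yes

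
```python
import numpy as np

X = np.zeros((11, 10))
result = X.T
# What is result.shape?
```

(10, 11)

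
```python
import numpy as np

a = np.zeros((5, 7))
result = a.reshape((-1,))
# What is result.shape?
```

(35,)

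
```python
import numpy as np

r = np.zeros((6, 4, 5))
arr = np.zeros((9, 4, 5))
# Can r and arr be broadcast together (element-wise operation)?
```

No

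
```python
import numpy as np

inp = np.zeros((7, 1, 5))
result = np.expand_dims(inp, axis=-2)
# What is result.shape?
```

(7, 1, 1, 5)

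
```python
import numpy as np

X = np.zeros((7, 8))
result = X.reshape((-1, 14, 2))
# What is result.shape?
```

(2, 14, 2)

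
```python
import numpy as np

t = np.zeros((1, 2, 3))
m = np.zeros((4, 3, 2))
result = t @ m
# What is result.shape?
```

(4, 2, 2)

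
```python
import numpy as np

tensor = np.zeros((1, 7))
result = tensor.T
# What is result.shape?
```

(7, 1)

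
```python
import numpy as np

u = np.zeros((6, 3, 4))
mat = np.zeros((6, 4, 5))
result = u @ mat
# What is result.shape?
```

(6, 3, 5)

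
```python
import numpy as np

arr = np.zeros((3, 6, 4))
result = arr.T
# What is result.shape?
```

(4, 6, 3)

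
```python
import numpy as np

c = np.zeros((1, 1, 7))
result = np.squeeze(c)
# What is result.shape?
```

(7,)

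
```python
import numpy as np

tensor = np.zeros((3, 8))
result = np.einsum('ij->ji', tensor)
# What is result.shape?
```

(8, 3)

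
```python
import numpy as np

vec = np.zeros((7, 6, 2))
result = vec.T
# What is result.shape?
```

(2, 6, 7)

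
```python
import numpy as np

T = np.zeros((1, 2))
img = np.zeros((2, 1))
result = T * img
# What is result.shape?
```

(2, 2)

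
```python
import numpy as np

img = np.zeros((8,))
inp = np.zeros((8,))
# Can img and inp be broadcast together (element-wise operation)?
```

Yes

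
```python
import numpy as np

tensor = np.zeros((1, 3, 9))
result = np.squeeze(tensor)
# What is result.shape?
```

(3, 9)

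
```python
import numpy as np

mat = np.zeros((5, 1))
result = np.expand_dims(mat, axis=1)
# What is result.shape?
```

(5, 1, 1)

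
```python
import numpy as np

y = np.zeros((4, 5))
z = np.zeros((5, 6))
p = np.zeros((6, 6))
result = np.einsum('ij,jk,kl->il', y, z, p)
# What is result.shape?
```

(4, 6)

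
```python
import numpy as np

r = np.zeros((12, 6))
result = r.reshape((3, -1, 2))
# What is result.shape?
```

(3, 12, 2)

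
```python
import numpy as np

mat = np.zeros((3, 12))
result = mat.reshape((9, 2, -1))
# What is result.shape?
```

(9, 2, 2)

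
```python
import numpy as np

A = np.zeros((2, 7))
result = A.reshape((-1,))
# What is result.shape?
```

(14,)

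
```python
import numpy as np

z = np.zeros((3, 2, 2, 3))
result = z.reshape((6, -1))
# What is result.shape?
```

(6, 6)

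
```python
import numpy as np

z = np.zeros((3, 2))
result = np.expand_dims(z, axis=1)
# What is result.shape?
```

(3, 1, 2)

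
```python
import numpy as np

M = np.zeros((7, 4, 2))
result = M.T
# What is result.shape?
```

(2, 4, 7)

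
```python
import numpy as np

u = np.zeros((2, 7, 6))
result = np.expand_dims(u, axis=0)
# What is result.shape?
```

(1, 2, 7, 6)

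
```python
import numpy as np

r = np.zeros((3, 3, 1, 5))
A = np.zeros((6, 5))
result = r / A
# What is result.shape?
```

(3, 3, 6, 5)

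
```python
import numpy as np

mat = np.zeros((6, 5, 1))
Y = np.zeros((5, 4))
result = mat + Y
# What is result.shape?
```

(6, 5, 4)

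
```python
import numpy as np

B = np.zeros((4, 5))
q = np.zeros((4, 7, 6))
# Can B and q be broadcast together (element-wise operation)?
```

No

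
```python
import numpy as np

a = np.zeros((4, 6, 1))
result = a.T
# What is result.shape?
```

(1, 6, 4)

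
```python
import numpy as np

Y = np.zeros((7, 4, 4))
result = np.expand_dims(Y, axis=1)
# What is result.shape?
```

(7, 1, 4, 4)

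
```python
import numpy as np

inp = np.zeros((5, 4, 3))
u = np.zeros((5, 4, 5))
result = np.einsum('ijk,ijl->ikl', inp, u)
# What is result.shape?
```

(5, 3, 5)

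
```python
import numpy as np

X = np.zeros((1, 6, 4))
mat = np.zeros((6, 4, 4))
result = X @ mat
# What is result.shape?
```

(6, 6, 4)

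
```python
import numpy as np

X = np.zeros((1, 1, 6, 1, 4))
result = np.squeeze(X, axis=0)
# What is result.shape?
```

(1, 6, 1, 4)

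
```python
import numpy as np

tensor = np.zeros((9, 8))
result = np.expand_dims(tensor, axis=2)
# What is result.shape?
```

(9, 8, 1)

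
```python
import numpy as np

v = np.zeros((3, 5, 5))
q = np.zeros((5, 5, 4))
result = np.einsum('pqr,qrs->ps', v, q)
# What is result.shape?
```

(3, 4)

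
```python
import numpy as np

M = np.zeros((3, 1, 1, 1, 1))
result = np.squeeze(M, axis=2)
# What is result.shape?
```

(3, 1, 1, 1)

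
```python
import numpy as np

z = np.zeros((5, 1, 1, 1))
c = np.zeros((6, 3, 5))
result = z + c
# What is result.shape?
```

(5, 6, 3, 5)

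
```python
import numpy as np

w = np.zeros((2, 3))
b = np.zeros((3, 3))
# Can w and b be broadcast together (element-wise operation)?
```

No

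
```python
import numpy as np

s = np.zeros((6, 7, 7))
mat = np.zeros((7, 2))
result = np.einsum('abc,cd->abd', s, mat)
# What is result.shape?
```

(6, 7, 2)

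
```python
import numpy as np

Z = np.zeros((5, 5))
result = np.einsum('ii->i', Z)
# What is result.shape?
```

(5,)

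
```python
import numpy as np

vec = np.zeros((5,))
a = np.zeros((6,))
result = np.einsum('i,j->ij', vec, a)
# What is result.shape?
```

(5, 6)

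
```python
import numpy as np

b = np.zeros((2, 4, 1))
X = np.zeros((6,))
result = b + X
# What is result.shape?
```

(2, 4, 6)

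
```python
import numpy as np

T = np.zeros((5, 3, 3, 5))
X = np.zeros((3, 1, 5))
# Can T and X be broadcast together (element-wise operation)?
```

Yes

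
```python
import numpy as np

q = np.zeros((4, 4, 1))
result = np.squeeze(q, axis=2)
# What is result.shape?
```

(4, 4)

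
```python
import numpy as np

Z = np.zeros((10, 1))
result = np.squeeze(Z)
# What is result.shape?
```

(10,)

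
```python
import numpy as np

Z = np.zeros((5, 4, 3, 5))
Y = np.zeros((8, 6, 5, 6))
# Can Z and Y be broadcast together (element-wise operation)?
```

No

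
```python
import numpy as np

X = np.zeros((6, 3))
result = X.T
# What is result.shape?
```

(3, 6)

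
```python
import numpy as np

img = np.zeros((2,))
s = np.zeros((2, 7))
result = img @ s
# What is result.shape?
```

(7,)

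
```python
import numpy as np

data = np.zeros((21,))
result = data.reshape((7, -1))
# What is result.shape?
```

(7, 3)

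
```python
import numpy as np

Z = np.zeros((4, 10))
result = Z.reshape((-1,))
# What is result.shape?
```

(40,)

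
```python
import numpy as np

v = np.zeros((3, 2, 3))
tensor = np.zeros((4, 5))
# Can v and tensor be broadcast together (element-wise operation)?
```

No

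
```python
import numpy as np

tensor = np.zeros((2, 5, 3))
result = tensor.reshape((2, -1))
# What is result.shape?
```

(2, 15)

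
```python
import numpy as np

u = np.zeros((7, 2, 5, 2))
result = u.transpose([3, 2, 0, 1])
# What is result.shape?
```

(2, 5, 7, 2)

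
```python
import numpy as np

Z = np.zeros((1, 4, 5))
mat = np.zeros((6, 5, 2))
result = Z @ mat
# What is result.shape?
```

(6, 4, 2)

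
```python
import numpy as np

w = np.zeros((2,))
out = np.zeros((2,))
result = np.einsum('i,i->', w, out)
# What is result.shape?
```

()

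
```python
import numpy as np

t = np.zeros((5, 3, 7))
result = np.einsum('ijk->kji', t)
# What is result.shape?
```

(7, 3, 5)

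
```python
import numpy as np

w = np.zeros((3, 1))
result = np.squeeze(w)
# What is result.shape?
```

(3,)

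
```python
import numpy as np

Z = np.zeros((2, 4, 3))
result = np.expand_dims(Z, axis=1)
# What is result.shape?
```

(2, 1, 4, 3)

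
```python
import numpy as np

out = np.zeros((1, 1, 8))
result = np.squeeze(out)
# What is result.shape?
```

(8,)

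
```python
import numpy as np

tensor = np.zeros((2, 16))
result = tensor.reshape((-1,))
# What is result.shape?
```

(32,)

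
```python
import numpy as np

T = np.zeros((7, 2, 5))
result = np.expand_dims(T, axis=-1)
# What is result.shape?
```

(7, 2, 5, 1)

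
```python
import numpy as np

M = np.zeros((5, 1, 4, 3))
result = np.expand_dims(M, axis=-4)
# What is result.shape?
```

(5, 1, 1, 4, 3)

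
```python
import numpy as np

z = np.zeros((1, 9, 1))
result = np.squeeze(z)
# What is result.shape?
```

(9,)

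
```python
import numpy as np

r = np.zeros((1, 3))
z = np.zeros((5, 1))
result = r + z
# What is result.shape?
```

(5, 3)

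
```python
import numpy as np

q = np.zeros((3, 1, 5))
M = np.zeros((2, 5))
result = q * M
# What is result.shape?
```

(3, 2, 5)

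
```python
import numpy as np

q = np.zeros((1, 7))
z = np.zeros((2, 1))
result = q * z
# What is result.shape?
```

(2, 7)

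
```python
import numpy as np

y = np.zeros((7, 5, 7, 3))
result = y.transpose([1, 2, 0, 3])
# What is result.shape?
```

(5, 7, 7, 3)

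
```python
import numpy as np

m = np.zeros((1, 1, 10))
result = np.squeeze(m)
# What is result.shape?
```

(10,)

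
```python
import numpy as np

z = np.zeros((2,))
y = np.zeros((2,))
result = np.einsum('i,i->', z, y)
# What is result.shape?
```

()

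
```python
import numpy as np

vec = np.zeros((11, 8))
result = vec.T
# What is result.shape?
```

(8, 11)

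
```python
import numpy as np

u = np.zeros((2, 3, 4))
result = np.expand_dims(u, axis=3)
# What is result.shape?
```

(2, 3, 4, 1)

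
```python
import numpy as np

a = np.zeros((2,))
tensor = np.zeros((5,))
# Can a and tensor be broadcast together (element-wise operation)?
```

No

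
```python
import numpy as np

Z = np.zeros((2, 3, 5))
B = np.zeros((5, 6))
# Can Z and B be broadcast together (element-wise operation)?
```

No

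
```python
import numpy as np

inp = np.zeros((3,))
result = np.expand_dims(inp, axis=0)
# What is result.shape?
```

(1, 3)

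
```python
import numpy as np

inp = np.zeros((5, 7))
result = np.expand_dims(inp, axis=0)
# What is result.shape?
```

(1, 5, 7)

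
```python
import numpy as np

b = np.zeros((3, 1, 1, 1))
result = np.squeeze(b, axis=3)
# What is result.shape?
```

(3, 1, 1)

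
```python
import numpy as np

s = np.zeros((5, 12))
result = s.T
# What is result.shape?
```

(12, 5)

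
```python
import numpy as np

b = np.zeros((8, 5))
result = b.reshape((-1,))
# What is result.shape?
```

(40,)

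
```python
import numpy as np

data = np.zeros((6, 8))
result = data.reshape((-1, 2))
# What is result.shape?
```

(24, 2)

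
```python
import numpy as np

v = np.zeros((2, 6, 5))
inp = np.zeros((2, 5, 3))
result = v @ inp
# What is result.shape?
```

(2, 6, 3)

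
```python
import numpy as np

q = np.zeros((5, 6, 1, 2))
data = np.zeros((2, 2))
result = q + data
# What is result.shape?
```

(5, 6, 2, 2)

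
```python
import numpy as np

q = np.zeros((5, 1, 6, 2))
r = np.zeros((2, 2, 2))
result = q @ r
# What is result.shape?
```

(5, 2, 6, 2)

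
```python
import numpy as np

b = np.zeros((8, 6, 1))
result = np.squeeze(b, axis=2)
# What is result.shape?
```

(8, 6)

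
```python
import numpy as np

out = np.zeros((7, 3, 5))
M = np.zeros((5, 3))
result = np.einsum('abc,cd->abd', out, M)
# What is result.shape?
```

(7, 3, 3)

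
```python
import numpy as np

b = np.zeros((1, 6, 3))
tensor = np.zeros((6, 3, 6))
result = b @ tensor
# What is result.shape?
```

(6, 6, 6)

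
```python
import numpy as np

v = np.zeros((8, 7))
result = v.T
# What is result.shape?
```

(7, 8)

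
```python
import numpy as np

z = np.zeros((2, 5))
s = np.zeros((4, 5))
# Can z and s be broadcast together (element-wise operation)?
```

No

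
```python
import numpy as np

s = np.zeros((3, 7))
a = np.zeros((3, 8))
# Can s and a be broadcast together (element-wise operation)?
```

No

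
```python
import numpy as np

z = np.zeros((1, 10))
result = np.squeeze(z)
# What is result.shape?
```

(10,)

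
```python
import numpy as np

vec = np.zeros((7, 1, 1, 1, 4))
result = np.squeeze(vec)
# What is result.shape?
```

(7, 4)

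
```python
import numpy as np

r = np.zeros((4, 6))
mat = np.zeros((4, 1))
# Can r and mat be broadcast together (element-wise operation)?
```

Yes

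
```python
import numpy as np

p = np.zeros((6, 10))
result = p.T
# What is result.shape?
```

(10, 6)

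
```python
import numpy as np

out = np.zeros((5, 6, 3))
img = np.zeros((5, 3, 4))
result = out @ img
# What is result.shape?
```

(5, 6, 4)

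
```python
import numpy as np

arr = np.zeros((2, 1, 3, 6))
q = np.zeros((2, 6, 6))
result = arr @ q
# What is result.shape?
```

(2, 2, 3, 6)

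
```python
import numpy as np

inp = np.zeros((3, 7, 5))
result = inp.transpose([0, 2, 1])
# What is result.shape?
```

(3, 5, 7)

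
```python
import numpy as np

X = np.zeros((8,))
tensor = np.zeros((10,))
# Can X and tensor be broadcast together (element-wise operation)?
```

No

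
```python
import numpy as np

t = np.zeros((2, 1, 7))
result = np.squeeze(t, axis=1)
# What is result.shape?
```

(2, 7)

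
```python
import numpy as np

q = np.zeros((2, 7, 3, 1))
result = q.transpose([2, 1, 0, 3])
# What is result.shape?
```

(3, 7, 2, 1)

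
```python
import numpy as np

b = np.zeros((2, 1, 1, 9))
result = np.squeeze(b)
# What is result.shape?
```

(2, 9)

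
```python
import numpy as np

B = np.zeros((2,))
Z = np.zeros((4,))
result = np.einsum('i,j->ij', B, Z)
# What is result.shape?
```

(2, 4)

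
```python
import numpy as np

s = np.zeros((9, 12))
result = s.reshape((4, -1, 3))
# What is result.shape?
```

(4, 9, 3)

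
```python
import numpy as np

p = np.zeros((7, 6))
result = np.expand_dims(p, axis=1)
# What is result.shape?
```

(7, 1, 6)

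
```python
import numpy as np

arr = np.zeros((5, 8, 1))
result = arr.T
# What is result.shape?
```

(1, 8, 5)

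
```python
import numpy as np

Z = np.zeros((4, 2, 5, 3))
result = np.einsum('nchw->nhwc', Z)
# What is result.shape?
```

(4, 5, 3, 2)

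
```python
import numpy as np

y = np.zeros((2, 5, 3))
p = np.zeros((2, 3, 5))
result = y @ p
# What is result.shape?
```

(2, 5, 5)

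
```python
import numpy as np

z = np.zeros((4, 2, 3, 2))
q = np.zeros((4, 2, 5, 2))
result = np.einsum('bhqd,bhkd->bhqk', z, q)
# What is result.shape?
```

(4, 2, 3, 5)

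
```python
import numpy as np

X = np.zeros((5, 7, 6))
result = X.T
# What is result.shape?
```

(6, 7, 5)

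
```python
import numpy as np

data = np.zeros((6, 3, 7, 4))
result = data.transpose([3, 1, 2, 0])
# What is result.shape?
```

(4, 3, 7, 6)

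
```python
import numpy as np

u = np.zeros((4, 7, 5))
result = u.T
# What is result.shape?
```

(5, 7, 4)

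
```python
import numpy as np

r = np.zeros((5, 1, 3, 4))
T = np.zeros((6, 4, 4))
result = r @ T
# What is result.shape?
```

(5, 6, 3, 4)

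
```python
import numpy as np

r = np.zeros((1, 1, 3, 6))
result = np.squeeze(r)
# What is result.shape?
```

(3, 6)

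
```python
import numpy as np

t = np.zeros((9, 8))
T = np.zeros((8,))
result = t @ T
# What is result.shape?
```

(9,)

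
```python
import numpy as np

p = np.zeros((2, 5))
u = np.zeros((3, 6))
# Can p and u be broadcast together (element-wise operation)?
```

No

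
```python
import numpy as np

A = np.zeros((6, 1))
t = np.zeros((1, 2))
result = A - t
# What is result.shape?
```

(6, 2)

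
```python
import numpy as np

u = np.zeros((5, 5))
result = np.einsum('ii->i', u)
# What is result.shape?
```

(5,)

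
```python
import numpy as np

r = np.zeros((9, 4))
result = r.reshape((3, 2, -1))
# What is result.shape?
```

(3, 2, 6)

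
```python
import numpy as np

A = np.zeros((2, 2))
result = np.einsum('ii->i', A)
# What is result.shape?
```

(2,)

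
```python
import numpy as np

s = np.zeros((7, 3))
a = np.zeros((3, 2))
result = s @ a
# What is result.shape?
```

(7, 2)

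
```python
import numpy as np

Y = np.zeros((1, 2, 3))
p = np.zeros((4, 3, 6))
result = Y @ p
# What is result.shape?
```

(4, 2, 6)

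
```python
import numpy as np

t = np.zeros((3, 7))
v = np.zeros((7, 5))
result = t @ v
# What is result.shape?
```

(3, 5)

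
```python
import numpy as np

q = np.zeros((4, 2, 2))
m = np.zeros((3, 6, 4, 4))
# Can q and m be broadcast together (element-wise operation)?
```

No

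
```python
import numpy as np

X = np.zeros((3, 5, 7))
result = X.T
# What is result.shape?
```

(7, 5, 3)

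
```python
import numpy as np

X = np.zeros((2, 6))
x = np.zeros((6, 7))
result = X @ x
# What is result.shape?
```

(2, 7)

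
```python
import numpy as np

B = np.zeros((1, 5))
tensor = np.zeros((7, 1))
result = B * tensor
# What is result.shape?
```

(7, 5)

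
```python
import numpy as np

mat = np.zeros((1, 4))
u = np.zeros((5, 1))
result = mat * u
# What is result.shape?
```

(5, 4)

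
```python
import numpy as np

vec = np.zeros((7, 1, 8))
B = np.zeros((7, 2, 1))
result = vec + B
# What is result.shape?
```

(7, 2, 8)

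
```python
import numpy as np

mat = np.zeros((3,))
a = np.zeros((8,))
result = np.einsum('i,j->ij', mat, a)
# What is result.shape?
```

(3, 8)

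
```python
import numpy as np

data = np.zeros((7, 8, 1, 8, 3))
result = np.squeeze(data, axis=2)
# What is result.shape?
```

(7, 8, 8, 3)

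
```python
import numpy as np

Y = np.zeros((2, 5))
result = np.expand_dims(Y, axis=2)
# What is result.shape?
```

(2, 5, 1)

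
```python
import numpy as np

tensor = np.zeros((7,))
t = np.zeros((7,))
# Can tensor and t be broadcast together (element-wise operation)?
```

Yes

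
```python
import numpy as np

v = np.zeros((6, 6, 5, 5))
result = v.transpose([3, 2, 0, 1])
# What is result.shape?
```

(5, 5, 6, 6)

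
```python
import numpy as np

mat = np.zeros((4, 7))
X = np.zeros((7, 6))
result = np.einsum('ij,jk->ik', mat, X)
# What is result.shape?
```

(4, 6)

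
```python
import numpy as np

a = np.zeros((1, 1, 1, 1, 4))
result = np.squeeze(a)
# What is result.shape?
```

(4,)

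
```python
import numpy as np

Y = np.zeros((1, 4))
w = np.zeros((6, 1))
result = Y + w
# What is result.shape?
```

(6, 4)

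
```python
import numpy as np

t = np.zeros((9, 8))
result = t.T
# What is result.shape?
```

(8, 9)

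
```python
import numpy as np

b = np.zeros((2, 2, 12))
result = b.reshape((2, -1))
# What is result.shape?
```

(2, 24)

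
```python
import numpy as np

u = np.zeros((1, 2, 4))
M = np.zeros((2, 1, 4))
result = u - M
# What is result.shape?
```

(2, 2, 4)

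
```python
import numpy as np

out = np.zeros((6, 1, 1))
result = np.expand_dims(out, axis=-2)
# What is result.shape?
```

(6, 1, 1, 1)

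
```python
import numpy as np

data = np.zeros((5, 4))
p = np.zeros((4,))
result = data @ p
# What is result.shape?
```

(5,)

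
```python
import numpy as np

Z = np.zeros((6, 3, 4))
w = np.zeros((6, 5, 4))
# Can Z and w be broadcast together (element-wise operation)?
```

No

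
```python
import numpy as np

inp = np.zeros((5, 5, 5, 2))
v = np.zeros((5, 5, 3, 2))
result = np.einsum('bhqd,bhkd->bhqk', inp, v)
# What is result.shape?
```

(5, 5, 5, 3)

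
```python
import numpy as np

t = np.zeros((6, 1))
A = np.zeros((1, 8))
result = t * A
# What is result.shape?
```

(6, 8)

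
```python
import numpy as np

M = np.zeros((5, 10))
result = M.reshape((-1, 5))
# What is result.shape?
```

(10, 5)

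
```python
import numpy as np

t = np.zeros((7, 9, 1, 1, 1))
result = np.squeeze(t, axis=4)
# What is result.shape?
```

(7, 9, 1, 1)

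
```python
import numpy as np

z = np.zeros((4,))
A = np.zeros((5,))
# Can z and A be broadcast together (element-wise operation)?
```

No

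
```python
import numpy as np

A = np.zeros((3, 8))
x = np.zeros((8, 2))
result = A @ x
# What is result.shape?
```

(3, 2)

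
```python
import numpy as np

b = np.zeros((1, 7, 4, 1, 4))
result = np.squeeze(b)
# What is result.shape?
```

(7, 4, 4)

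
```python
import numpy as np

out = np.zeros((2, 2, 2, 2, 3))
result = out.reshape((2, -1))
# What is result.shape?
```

(2, 24)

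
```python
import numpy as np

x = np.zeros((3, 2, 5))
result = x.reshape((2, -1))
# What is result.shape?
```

(2, 15)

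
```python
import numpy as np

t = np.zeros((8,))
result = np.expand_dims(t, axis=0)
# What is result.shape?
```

(1, 8)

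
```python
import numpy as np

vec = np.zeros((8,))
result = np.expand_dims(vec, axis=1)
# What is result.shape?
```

(8, 1)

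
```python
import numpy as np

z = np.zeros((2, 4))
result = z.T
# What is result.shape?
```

(4, 2)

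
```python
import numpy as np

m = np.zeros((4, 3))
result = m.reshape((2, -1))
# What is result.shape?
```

(2, 6)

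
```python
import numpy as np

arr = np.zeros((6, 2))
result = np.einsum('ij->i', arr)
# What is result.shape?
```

(6,)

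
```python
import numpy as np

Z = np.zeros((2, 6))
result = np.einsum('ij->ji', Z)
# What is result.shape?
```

(6, 2)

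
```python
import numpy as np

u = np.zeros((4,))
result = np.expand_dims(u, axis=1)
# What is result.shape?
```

(4, 1)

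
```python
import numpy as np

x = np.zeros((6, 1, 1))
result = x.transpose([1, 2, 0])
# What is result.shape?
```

(1, 1, 6)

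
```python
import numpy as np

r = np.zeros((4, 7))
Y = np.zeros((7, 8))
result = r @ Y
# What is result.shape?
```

(4, 8)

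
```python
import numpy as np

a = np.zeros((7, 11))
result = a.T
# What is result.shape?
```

(11, 7)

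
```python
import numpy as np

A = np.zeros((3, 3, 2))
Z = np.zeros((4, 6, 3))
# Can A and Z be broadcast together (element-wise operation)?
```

No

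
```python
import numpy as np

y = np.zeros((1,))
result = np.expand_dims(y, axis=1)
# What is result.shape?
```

(1, 1)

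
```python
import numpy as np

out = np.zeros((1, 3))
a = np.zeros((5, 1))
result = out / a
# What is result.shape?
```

(5, 3)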